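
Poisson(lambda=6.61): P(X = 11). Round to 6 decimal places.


P = e^(-lam) * lam^k / k!
e^(-6.61) ≈ 0.001346832
lam^k = 6.61^11 ≈ 1052485337.702248
k! = 11! = 39916800
P = 0.001346832 * 1052485337.702248 / 39916800 ≈ 0.035512

0.035512


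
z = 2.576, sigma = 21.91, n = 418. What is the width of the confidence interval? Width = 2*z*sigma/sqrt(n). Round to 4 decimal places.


width = 2*z*sigma/sqrt(n)
2*z*sigma = 2 * 2.576 * 21.91 = 112.88032
sqrt(418) ≈ 20.445048
width = 112.88032 / 20.445048 ≈ 5.521157

5.5212


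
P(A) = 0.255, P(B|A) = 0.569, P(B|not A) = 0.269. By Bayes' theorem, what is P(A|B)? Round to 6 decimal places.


P(A|B) = P(B|A)*P(A) / P(B), P(B) = P(B|A)*P(A) + P(B|not A)*P(not A)
P(B|A)*P(A) = 0.569 * 0.255 = 0.145095
P(B|not A)*P(not A) = 0.269 * 0.745 = 0.200405
P(B) = 0.145095 + 0.200405 = 0.3455
P(A|B) = 0.145095 / 0.3455 ≈ 0.41995658

0.419957


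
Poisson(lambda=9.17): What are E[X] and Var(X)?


E[X] = Var(X) = lambda = 9.17

9.17, 9.17


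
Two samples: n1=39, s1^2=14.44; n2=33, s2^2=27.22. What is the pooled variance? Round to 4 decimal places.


sp^2 = ((n1-1)*s1^2 + (n2-1)*s2^2)/(n1+n2-2)
(n1-1)*s1^2 = 38 * 14.44 = 548.72
(n2-1)*s2^2 = 32 * 27.22 = 871.04
numerator = 548.72 + 871.04 = 1419.76
n1+n2-2 = 70
sp^2 = 1419.76 / 70 = 17747/875 ≈ 20.282286

20.2823


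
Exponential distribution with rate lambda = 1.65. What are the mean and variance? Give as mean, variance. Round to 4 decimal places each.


mean = 1/lam, var = 1/lam^2
mean = 1 / 1.65 = 20/33 ≈ 0.606061
lam^2 = 1.65^2 = 2.7225
var = 1 / 2.7225 = 400/1089 ≈ 0.367309

0.6061, 0.3673


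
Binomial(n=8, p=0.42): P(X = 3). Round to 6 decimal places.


P = C(n,k) * p^k * (1-p)^(n-k)
C(8,3) = 56
p^k = 0.42^3 = 0.074088
(1-p)^(n-k) = 0.58^5 ≈ 0.06563568
P = 56 * 0.074088 * 0.06563568 ≈ 0.272318

0.272318


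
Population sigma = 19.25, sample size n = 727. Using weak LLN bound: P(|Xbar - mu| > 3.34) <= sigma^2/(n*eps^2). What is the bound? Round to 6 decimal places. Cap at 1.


bound = min(1, sigma^2/(n*eps^2))
sigma^2 = 19.25^2 = 370.5625
n*eps^2 = 727 * 3.34^2 = 727 * 11.1556 = 8110.1212
sigma^2/(n*eps^2) = 370.5625 / 8110.1212 ≈ 0.04569136

0.045691


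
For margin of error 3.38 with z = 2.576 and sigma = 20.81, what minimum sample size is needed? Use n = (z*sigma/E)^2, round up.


z*sigma/E = 2.576 * 20.81 / 3.38 ≈ 15.859929
(z*sigma/E)^2 ≈ 251.537348
round up: n = 252

252


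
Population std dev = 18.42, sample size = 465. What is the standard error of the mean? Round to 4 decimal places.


SE = sigma / sqrt(n)
sqrt(465) ≈ 21.563859
SE = 18.42 / 21.563859 ≈ 0.854207

0.8542


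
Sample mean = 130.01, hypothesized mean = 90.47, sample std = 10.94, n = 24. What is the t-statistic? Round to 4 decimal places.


t = (xbar - mu0) / (s/sqrt(n))
xbar - mu0 = 130.01 - 90.47 = 39.54
sqrt(24) ≈ 4.89897949
s/sqrt(n) = 10.94 / 4.89897949 ≈ 2.23311815
t = 39.54 / 2.23311815 ≈ 17.706184

17.7062


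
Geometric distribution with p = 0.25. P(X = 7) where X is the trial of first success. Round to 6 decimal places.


P = (1-p)^(k-1) * p
(1-p)^(k-1) = 0.75^6 = 729/4096 ≈ 0.1779785
P = 0.1779785 * 0.25 ≈ 0.04449463

0.044495


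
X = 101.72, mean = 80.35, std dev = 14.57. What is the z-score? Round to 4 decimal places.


z = (X - mu) / sigma
X - mu = 101.72 - 80.35 = 21.37
z = 21.37 / 14.57 = 2137/1457 ≈ 1.466712

1.4667


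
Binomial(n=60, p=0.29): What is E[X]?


E[X] = n*p = 60 * 0.29 = 17.4

17.4


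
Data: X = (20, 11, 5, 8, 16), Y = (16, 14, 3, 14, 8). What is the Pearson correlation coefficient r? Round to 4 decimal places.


r = sum((xi-xbar)(yi-ybar)) / sqrt(sum((xi-xbar)^2) * sum((yi-ybar)^2))
n = 5, xbar = 60/5 = 12, ybar = 55/5 = 11
Sxy = sum((xi-xbar)(yi-ybar)) = 69
Sxx = sum((xi-xbar)^2) = 146
Syy = sum((yi-ybar)^2) = 116
sqrt(Sxx*Syy) ≈ 130.138388
r = Sxy / sqrt(Sxx*Syy) = 69 / 130.138388 ≈ 0.530205

0.5302


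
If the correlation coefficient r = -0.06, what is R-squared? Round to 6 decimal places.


R^2 = r^2 = (-0.06)^2 = 0.0036

0.003600


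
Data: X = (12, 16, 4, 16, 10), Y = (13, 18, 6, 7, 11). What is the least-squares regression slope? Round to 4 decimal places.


b = sum((xi-xbar)(yi-ybar)) / sum((xi-xbar)^2)
n = 5, xbar = 58/5 = 11.6, ybar = 55/5 = 11
Sxy = sum((xi-xbar)(yi-ybar)) = 52
Sxx = sum((xi-xbar)^2) = 99.2
b = Sxy / Sxx = 65/124 ≈ 0.524194

0.5242


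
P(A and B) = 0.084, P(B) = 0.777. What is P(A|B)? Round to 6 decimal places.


P(A|B) = P(A and B) / P(B) = 0.084 / 0.777 = 4/37 ≈ 0.10810811

0.108108


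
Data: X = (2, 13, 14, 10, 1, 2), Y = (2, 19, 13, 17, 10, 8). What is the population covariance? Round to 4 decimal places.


Cov = (1/n)*sum((xi-xbar)(yi-ybar))
n = 6, xbar = 42/6 = 7, ybar = 69/6 = 11.5
sum((xi-xbar)(yi-ybar)) = 146
Cov = 146 / 6 = 73/3 ≈ 24.333333

24.3333


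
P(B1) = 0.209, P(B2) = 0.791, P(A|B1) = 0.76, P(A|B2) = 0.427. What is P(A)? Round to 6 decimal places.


P(A) = P(A|B1)*P(B1) + P(A|B2)*P(B2)
P(A|B1)*P(B1) = 0.76 * 0.209 = 0.15884
P(A|B2)*P(B2) = 0.427 * 0.791 = 0.337757
P(A) = 0.15884 + 0.337757 = 0.496597

0.496597


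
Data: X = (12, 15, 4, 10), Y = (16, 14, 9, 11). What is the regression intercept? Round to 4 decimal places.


a = ybar - b*xbar, where b = sum((xi-xbar)(yi-ybar)) / sum((xi-xbar)^2)
n = 4, xbar = 41/4 = 10.25, ybar = 50/4 = 12.5
Sxy = sum((xi-xbar)(yi-ybar)) = 35.5
Sxx = sum((xi-xbar)^2) = 64.75
b = Sxy / Sxx = 142/259 ≈ 0.548263
a = 12.5 - 0.548263 * 10.25 = 1782/259 ≈ 6.880309

6.8803


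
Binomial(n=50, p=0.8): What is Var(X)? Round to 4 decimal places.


Var = n*p*(1-p) = 50 * 0.8 * 0.2 = 8

8.0000


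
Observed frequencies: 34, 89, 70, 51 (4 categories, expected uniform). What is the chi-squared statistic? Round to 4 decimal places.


chi2 = sum((O-E)^2/E), E = total/4
total = 244, E = 244/4 = 61
(34 - 61)^2 / 61 = 729 / 61 = 729/61 ≈ 11.950820
(89 - 61)^2 / 61 = 784 / 61 = 784/61 ≈ 12.852459
(70 - 61)^2 / 61 = 81 / 61 = 81/61 ≈ 1.327869
(51 - 61)^2 / 61 = 100 / 61 = 100/61 ≈ 1.639344
chi2 = 1694/61 ≈ 27.770492

27.7705


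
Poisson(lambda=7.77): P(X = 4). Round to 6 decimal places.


P = e^(-lam) * lam^k / k!
e^(-7.77) ≈ 0.0004222133
lam^k = 7.77^4 ≈ 3644.887054
k! = 4! = 24
P = 0.0004222133 * 3644.887054 / 24 ≈ 0.064122

0.064122


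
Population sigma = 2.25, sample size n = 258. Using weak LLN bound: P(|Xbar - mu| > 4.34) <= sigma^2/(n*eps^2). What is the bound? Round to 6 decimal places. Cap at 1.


bound = min(1, sigma^2/(n*eps^2))
sigma^2 = 2.25^2 = 5.0625
n*eps^2 = 258 * 4.34^2 = 258 * 18.8356 = 4859.5848
sigma^2/(n*eps^2) = 5.0625 / 4859.5848 ≈ 0.00104176

0.001042


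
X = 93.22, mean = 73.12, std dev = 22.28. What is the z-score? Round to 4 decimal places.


z = (X - mu) / sigma
X - mu = 93.22 - 73.12 = 20.1
z = 20.1 / 22.28 = 1005/1114 ≈ 0.902154

0.9022


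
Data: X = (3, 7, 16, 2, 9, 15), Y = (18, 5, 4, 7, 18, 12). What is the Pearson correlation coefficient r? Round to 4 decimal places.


r = sum((xi-xbar)(yi-ybar)) / sqrt(sum((xi-xbar)^2) * sum((yi-ybar)^2))
n = 6, xbar = 52/6 = 26/3 ≈ 8.666667, ybar = 64/6 = 32/3 ≈ 10.666667
Sxy = sum((xi-xbar)(yi-ybar)) = -137/3 ≈ -45.666667
Sxx = sum((xi-xbar)^2) = 520/3 ≈ 173.333333
Syy = sum((yi-ybar)^2) = 598/3 ≈ 199.333333
sqrt(Sxx*Syy) ≈ 185.879292
r = Sxy / sqrt(Sxx*Syy) = -45.666667 / 185.879292 ≈ -0.245679

-0.2457


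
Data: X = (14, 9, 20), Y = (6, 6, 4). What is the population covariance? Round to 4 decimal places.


Cov = (1/n)*sum((xi-xbar)(yi-ybar))
n = 3, xbar = 43/3 ≈ 14.333333, ybar = 16/3 ≈ 5.333333
sum((xi-xbar)(yi-ybar)) = -34/3 ≈ -11.333333
Cov = -11.333333 / 3 = -34/9 ≈ -3.777778

-3.7778


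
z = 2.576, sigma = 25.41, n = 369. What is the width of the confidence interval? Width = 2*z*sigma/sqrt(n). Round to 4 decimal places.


width = 2*z*sigma/sqrt(n)
2*z*sigma = 2 * 2.576 * 25.41 = 130.91232
sqrt(369) ≈ 19.209373
width = 130.91232 / 19.209373 ≈ 6.815023

6.8150


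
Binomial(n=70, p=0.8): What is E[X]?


E[X] = n*p = 70 * 0.8 = 56

56


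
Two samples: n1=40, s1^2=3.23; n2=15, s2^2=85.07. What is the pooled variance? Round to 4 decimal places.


sp^2 = ((n1-1)*s1^2 + (n2-1)*s2^2)/(n1+n2-2)
(n1-1)*s1^2 = 39 * 3.23 = 125.97
(n2-1)*s2^2 = 14 * 85.07 = 1190.98
numerator = 125.97 + 1190.98 = 1316.95
n1+n2-2 = 53
sp^2 = 1316.95 / 53 = 26339/1060 ≈ 24.848113

24.8481


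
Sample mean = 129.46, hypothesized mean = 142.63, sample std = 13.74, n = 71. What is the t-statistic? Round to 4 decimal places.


t = (xbar - mu0) / (s/sqrt(n))
xbar - mu0 = 129.46 - 142.63 = -13.17
sqrt(71) ≈ 8.42614977
s/sqrt(n) = 13.74 / 8.42614977 ≈ 1.63063800
t = -13.17 / 1.63063800 ≈ -8.076593

-8.0766


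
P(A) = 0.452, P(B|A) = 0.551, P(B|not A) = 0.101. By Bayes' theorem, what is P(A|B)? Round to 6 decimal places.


P(A|B) = P(B|A)*P(A) / P(B), P(B) = P(B|A)*P(A) + P(B|not A)*P(not A)
P(B|A)*P(A) = 0.551 * 0.452 = 0.249052
P(B|not A)*P(not A) = 0.101 * 0.548 = 0.055348
P(B) = 0.249052 + 0.055348 = 0.3044
P(A|B) = 0.249052 / 0.3044 ≈ 0.81817346

0.818173


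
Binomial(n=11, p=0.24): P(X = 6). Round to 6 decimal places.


P = C(n,k) * p^k * (1-p)^(n-k)
C(11,6) = 462
p^k = 0.24^6 ≈ 0.0001911030
(1-p)^(n-k) = 0.76^5 ≈ 0.2535525
P = 462 * 0.0001911030 * 0.2535525 ≈ 0.022386

0.022386


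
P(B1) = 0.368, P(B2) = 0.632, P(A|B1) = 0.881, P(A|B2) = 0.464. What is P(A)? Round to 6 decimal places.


P(A) = P(A|B1)*P(B1) + P(A|B2)*P(B2)
P(A|B1)*P(B1) = 0.881 * 0.368 = 0.324208
P(A|B2)*P(B2) = 0.464 * 0.632 = 0.293248
P(A) = 0.324208 + 0.293248 = 0.617456

0.617456


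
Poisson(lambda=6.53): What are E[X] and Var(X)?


E[X] = Var(X) = lambda = 6.53

6.53, 6.53


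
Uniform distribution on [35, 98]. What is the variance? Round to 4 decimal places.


Var = (b-a)^2 / 12
(b-a)^2 = (98 - 35)^2 = 3969
Var = 3969/12 = 330.75

330.7500


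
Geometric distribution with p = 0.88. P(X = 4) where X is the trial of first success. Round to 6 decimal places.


P = (1-p)^(k-1) * p
(1-p)^(k-1) = 0.12^3 = 0.001728
P = 0.001728 * 0.88 = 0.00152064

0.001521


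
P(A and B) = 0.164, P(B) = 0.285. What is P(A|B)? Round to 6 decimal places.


P(A|B) = P(A and B) / P(B) = 0.164 / 0.285 = 164/285 ≈ 0.57543860

0.575439


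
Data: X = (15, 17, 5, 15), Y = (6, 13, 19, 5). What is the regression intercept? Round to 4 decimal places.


a = ybar - b*xbar, where b = sum((xi-xbar)(yi-ybar)) / sum((xi-xbar)^2)
n = 4, xbar = 52/4 = 13, ybar = 43/4 = 10.75
Sxy = sum((xi-xbar)(yi-ybar)) = -78
Sxx = sum((xi-xbar)^2) = 88
b = Sxy / Sxx = -39/44 ≈ -0.886364
a = 10.75 - (-0.886364) * 13 = 245/11 ≈ 22.272727

22.2727


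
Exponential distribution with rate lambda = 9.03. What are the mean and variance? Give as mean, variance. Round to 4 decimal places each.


mean = 1/lam, var = 1/lam^2
mean = 1 / 9.03 = 100/903 ≈ 0.110742
lam^2 = 9.03^2 = 81.5409
var = 1 / 81.5409 ≈ 0.012264

0.1107, 0.0123


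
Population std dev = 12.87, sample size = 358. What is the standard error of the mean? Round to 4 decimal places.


SE = sigma / sqrt(n)
sqrt(358) ≈ 18.920888
SE = 12.87 / 18.920888 ≈ 0.680201

0.6802


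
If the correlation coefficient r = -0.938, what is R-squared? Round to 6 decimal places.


R^2 = r^2 = (-0.938)^2 = 0.879844

0.879844


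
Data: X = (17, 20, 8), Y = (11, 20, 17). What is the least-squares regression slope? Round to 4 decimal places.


b = sum((xi-xbar)(yi-ybar)) / sum((xi-xbar)^2)
n = 3, xbar = 45/3 = 15, ybar = 48/3 = 16
Sxy = sum((xi-xbar)(yi-ybar)) = 3
Sxx = sum((xi-xbar)^2) = 78
b = Sxy / Sxx = 1/26 ≈ 0.038462

0.0385


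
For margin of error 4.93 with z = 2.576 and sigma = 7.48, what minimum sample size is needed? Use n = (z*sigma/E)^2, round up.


z*sigma/E = 2.576 * 7.48 / 4.93 = 14168/3625 ≈ 3.908414
(z*sigma/E)^2 ≈ 15.275698
round up: n = 16

16


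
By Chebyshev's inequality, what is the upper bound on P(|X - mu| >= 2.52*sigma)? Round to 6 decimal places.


P <= 1/k^2
k^2 = 2.52^2 = 6.3504
1/k^2 = 1 / 6.3504 = 625/3969 ≈ 0.15747040

0.157470


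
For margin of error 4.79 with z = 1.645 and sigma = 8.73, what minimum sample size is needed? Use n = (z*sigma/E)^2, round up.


z*sigma/E = 1.645 * 8.73 / 4.79 ≈ 2.998090
(z*sigma/E)^2 ≈ 8.988542
round up: n = 9

9


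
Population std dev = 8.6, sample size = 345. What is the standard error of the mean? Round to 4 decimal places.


SE = sigma / sqrt(n)
sqrt(345) ≈ 18.574176
SE = 8.6 / 18.574176 ≈ 0.463008

0.4630


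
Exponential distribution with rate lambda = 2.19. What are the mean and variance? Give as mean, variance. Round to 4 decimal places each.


mean = 1/lam, var = 1/lam^2
mean = 1 / 2.19 = 100/219 ≈ 0.456621
lam^2 = 2.19^2 = 4.7961
var = 1 / 4.7961 ≈ 0.208503

0.4566, 0.2085


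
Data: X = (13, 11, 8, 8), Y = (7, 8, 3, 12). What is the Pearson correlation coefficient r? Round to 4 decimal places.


r = sum((xi-xbar)(yi-ybar)) / sqrt(sum((xi-xbar)^2) * sum((yi-ybar)^2))
n = 4, xbar = 40/4 = 10, ybar = 30/4 = 7.5
Sxy = sum((xi-xbar)(yi-ybar)) = -1
Sxx = sum((xi-xbar)^2) = 18
Syy = sum((yi-ybar)^2) = 41
sqrt(Sxx*Syy) ≈ 27.166155
r = Sxy / sqrt(Sxx*Syy) = -1 / 27.166155 ≈ -0.036811

-0.0368


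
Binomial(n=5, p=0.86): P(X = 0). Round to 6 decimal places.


P = C(n,k) * p^k * (1-p)^(n-k)
C(5,0) = 1
p^k = 0.86^0 = 1
(1-p)^(n-k) = 0.14^5 = 0.0000537824
P = 1 * 1 * 0.0000537824 ≈ 0.000054

0.000054


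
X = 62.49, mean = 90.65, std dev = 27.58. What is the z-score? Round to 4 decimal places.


z = (X - mu) / sigma
X - mu = 62.49 - 90.65 = -28.16
z = -28.16 / 27.58 = -1408/1379 ≈ -1.021030

-1.0210


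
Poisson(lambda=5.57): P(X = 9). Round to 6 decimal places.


P = e^(-lam) * lam^k / k!
e^(-5.57) ≈ 0.003810480
lam^k = 5.57^9 ≈ 5160559.105943
k! = 9! = 362880
P = 0.003810480 * 5160559.105943 / 362880 ≈ 0.054189

0.054189


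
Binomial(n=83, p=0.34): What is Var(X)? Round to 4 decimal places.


Var = n*p*(1-p) = 83 * 0.34 * 0.66 = 18.6252

18.6252


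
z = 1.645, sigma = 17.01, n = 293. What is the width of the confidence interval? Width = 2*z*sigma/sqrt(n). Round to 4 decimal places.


width = 2*z*sigma/sqrt(n)
2*z*sigma = 2 * 1.645 * 17.01 = 55.9629
sqrt(293) ≈ 17.117243
width = 55.9629 / 17.117243 ≈ 3.269388

3.2694


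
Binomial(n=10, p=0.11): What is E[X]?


E[X] = n*p = 10 * 0.11 = 1.1

1.1


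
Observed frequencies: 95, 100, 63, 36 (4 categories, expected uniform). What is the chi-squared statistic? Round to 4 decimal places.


chi2 = sum((O-E)^2/E), E = total/4
total = 294, E = 294/4 = 73.5
(95 - 73.5)^2 / 73.5 = 462.25 / 73.5 = 1849/294 ≈ 6.289116
(100 - 73.5)^2 / 73.5 = 702.25 / 73.5 = 2809/294 ≈ 9.554422
(63 - 73.5)^2 / 73.5 = 110.25 / 73.5 = 1.5
(36 - 73.5)^2 / 73.5 = 1406.25 / 73.5 = 1875/98 ≈ 19.132653
chi2 = 766/21 ≈ 36.476190

36.4762


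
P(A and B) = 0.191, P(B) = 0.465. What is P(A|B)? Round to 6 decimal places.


P(A|B) = P(A and B) / P(B) = 0.191 / 0.465 = 191/465 ≈ 0.41075269

0.410753


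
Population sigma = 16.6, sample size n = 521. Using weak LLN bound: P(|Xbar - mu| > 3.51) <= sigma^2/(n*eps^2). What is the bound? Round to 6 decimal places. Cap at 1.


bound = min(1, sigma^2/(n*eps^2))
sigma^2 = 16.6^2 = 275.56
n*eps^2 = 521 * 3.51^2 = 521 * 12.3201 = 6418.7721
sigma^2/(n*eps^2) = 275.56 / 6418.7721 ≈ 0.04293033

0.042930


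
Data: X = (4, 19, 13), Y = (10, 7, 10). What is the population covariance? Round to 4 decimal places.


Cov = (1/n)*sum((xi-xbar)(yi-ybar))
n = 3, xbar = 36/3 = 12, ybar = 27/3 = 9
sum((xi-xbar)(yi-ybar)) = -21
Cov = -21 / 3 = -7

-7.0000


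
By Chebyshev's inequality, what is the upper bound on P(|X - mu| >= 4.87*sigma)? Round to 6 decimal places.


P <= 1/k^2
k^2 = 4.87^2 = 23.7169
1/k^2 = 1 / 23.7169 ≈ 0.04216403

0.042164


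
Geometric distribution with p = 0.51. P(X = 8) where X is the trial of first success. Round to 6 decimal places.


P = (1-p)^(k-1) * p
(1-p)^(k-1) = 0.49^7 ≈ 0.006782231
P = 0.006782231 * 0.51 ≈ 0.003458938

0.003459


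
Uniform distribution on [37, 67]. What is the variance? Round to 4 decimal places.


Var = (b-a)^2 / 12
(b-a)^2 = (67 - 37)^2 = 900
Var = 900/12 = 75

75.0000


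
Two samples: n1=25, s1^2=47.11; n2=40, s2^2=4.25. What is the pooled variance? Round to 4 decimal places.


sp^2 = ((n1-1)*s1^2 + (n2-1)*s2^2)/(n1+n2-2)
(n1-1)*s1^2 = 24 * 47.11 = 1130.64
(n2-1)*s2^2 = 39 * 4.25 = 165.75
numerator = 1130.64 + 165.75 = 1296.39
n1+n2-2 = 63
sp^2 = 1296.39 / 63 = 43213/2100 ≈ 20.577619

20.5776


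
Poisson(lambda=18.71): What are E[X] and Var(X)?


E[X] = Var(X) = lambda = 18.71

18.71, 18.71


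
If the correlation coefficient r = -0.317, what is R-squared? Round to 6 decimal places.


R^2 = r^2 = (-0.317)^2 = 0.100489

0.100489


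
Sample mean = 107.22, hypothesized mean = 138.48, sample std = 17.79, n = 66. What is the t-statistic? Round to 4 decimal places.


t = (xbar - mu0) / (s/sqrt(n))
xbar - mu0 = 107.22 - 138.48 = -31.26
sqrt(66) ≈ 8.12403840
s/sqrt(n) = 17.79 / 8.12403840 ≈ 2.18979762
t = -31.26 / 2.18979762 ≈ -14.275292

-14.2753


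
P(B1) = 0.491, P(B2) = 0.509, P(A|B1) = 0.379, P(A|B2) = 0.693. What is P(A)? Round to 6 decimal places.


P(A) = P(A|B1)*P(B1) + P(A|B2)*P(B2)
P(A|B1)*P(B1) = 0.379 * 0.491 = 0.186089
P(A|B2)*P(B2) = 0.693 * 0.509 = 0.352737
P(A) = 0.186089 + 0.352737 = 0.538826

0.538826


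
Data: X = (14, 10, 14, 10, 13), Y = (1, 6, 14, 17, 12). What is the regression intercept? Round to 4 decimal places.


a = ybar - b*xbar, where b = sum((xi-xbar)(yi-ybar)) / sum((xi-xbar)^2)
n = 5, xbar = 61/5 = 12.2, ybar = 50/5 = 10
Sxy = sum((xi-xbar)(yi-ybar)) = -14
Sxx = sum((xi-xbar)^2) = 16.8
b = Sxy / Sxx = -5/6 ≈ -0.833333
a = 10 - (-0.833333) * 12.2 = 121/6 ≈ 20.166667

20.1667


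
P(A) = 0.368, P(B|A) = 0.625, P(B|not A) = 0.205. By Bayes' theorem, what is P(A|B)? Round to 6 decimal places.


P(A|B) = P(B|A)*P(A) / P(B), P(B) = P(B|A)*P(A) + P(B|not A)*P(not A)
P(B|A)*P(A) = 0.625 * 0.368 = 0.23
P(B|not A)*P(not A) = 0.205 * 0.632 = 0.12956
P(B) = 0.23 + 0.12956 = 0.35956
P(A|B) = 0.23 / 0.35956 = 5750/8989 ≈ 0.63967071

0.639671


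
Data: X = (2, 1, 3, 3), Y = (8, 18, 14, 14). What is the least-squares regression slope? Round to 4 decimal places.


b = sum((xi-xbar)(yi-ybar)) / sum((xi-xbar)^2)
n = 4, xbar = 9/4 = 2.25, ybar = 54/4 = 13.5
Sxy = sum((xi-xbar)(yi-ybar)) = -3.5
Sxx = sum((xi-xbar)^2) = 2.75
b = Sxy / Sxx = -14/11 ≈ -1.272727

-1.2727


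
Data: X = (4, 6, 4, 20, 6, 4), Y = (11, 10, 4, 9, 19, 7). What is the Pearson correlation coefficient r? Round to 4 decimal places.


r = sum((xi-xbar)(yi-ybar)) / sqrt(sum((xi-xbar)^2) * sum((yi-ybar)^2))
n = 6, xbar = 44/6 = 22/3 ≈ 7.333333, ybar = 60/6 = 10
Sxy = sum((xi-xbar)(yi-ybar)) = 2
Sxx = sum((xi-xbar)^2) = 592/3 ≈ 197.333333
Syy = sum((yi-ybar)^2) = 128
sqrt(Sxx*Syy) ≈ 158.929754
r = Sxy / sqrt(Sxx*Syy) = 2 / 158.929754 ≈ 0.012584

0.0126


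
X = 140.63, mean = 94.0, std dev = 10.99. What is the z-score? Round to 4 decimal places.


z = (X - mu) / sigma
X - mu = 140.63 - 94.0 = 46.63
z = 46.63 / 10.99 = 4663/1099 ≈ 4.242948

4.2429


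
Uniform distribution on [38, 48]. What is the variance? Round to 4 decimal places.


Var = (b-a)^2 / 12
(b-a)^2 = (48 - 38)^2 = 100
Var = 100/12 ≈ 8.333333

8.3333


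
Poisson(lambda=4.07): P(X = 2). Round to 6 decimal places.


P = e^(-lam) * lam^k / k!
e^(-4.07) ≈ 0.01707739
lam^k = 4.07^2 = 16.5649
k! = 2! = 2
P = 0.01707739 * 16.5649 / 2 ≈ 0.141443

0.141443


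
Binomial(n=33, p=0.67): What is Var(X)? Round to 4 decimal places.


Var = n*p*(1-p) = 33 * 0.67 * 0.33 = 7.2963

7.2963


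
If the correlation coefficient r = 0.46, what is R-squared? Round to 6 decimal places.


R^2 = r^2 = (0.46)^2 = 0.2116

0.211600


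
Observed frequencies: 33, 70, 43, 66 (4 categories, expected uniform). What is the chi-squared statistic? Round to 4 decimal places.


chi2 = sum((O-E)^2/E), E = total/4
total = 212, E = 212/4 = 53
(33 - 53)^2 / 53 = 400 / 53 = 400/53 ≈ 7.547170
(70 - 53)^2 / 53 = 289 / 53 = 289/53 ≈ 5.452830
(43 - 53)^2 / 53 = 100 / 53 = 100/53 ≈ 1.886792
(66 - 53)^2 / 53 = 169 / 53 = 169/53 ≈ 3.188679
chi2 = 958/53 ≈ 18.075472

18.0755


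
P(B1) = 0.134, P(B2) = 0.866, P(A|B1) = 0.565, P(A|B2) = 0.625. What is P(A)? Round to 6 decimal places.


P(A) = P(A|B1)*P(B1) + P(A|B2)*P(B2)
P(A|B1)*P(B1) = 0.565 * 0.134 = 0.07571
P(A|B2)*P(B2) = 0.625 * 0.866 = 0.54125
P(A) = 0.07571 + 0.54125 = 0.61696

0.616960


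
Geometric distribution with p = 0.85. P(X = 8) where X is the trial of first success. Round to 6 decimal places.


P = (1-p)^(k-1) * p
(1-p)^(k-1) = 0.15^7 ≈ 0.000001708594
P = 0.000001708594 * 0.85 ≈ 0.000001452305

0.000001


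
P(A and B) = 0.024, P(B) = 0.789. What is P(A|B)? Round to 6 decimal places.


P(A|B) = P(A and B) / P(B) = 0.024 / 0.789 = 8/263 ≈ 0.03041825

0.030418


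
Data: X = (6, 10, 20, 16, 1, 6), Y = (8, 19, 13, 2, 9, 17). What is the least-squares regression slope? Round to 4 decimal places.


b = sum((xi-xbar)(yi-ybar)) / sum((xi-xbar)^2)
n = 6, xbar = 59/6 ≈ 9.833333, ybar = 68/6 = 34/3 ≈ 11.333333
Sxy = sum((xi-xbar)(yi-ybar)) = -83/3 ≈ -27.666667
Sxx = sum((xi-xbar)^2) = 1493/6 ≈ 248.833333
b = Sxy / Sxx = -166/1493 ≈ -0.111186

-0.1112


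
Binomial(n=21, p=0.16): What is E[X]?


E[X] = n*p = 21 * 0.16 = 3.36

3.36


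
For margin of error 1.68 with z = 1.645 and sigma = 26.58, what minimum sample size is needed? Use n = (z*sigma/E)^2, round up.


z*sigma/E = 1.645 * 26.58 / 1.68 = 26.02625
(z*sigma/E)^2 ≈ 677.365689
round up: n = 678

678


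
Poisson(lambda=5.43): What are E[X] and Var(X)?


E[X] = Var(X) = lambda = 5.43

5.43, 5.43


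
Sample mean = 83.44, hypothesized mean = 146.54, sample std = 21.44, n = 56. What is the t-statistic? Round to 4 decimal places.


t = (xbar - mu0) / (s/sqrt(n))
xbar - mu0 = 83.44 - 146.54 = -63.1
sqrt(56) ≈ 7.48331477
s/sqrt(n) = 21.44 / 7.48331477 ≈ 2.86504051
t = -63.1 / 2.86504051 ≈ -22.024121

-22.0241


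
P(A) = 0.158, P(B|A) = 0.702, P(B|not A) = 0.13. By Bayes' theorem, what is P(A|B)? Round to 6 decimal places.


P(A|B) = P(B|A)*P(A) / P(B), P(B) = P(B|A)*P(A) + P(B|not A)*P(not A)
P(B|A)*P(A) = 0.702 * 0.158 = 0.110916
P(B|not A)*P(not A) = 0.13 * 0.842 = 0.10946
P(B) = 0.110916 + 0.10946 = 0.220376
P(A|B) = 0.110916 / 0.220376 = 2133/4238 ≈ 0.50330345

0.503303


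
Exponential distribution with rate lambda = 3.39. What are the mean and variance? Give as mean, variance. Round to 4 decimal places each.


mean = 1/lam, var = 1/lam^2
mean = 1 / 3.39 = 100/339 ≈ 0.294985
lam^2 = 3.39^2 = 11.4921
var = 1 / 11.4921 ≈ 0.087016

0.2950, 0.0870


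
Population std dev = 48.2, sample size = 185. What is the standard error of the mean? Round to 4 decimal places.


SE = sigma / sqrt(n)
sqrt(185) ≈ 13.601471
SE = 48.2 / 13.601471 ≈ 3.543734

3.5437


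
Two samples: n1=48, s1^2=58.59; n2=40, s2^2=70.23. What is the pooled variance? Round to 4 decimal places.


sp^2 = ((n1-1)*s1^2 + (n2-1)*s2^2)/(n1+n2-2)
(n1-1)*s1^2 = 47 * 58.59 = 2753.73
(n2-1)*s2^2 = 39 * 70.23 = 2738.97
numerator = 2753.73 + 2738.97 = 5492.7
n1+n2-2 = 86
sp^2 = 5492.7 / 86 = 54927/860 ≈ 63.868605

63.8686


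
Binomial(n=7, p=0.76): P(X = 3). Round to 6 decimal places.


P = C(n,k) * p^k * (1-p)^(n-k)
C(7,3) = 35
p^k = 0.76^3 = 0.438976
(1-p)^(n-k) = 0.24^4 = 0.00331776
P = 35 * 0.438976 * 0.00331776 ≈ 0.050975

0.050975


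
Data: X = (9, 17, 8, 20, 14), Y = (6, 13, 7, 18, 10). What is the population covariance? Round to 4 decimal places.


Cov = (1/n)*sum((xi-xbar)(yi-ybar))
n = 5, xbar = 68/5 = 13.6, ybar = 54/5 = 10.8
sum((xi-xbar)(yi-ybar)) = 96.6
Cov = 96.6 / 5 = 19.32

19.3200


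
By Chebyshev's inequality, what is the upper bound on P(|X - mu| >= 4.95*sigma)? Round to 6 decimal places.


P <= 1/k^2
k^2 = 4.95^2 = 24.5025
1/k^2 = 1 / 24.5025 = 400/9801 ≈ 0.04081216

0.040812


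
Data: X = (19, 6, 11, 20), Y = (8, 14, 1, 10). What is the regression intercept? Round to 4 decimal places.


a = ybar - b*xbar, where b = sum((xi-xbar)(yi-ybar)) / sum((xi-xbar)^2)
n = 4, xbar = 56/4 = 14, ybar = 33/4 = 8.25
Sxy = sum((xi-xbar)(yi-ybar)) = -15
Sxx = sum((xi-xbar)^2) = 134
b = Sxy / Sxx = -15/134 ≈ -0.111940
a = 8.25 - (-0.111940) * 14 = 2631/268 ≈ 9.817164

9.8172


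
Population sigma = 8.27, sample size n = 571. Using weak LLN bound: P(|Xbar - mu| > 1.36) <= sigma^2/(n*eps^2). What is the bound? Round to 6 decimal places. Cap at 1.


bound = min(1, sigma^2/(n*eps^2))
sigma^2 = 8.27^2 = 68.3929
n*eps^2 = 571 * 1.36^2 = 571 * 1.8496 = 1056.1216
sigma^2/(n*eps^2) = 68.3929 / 1056.1216 ≈ 0.06475855

0.064759


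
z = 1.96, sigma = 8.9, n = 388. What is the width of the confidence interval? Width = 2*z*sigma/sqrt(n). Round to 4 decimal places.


width = 2*z*sigma/sqrt(n)
2*z*sigma = 2 * 1.96 * 8.9 = 34.888
sqrt(388) ≈ 19.697716
width = 34.888 / 19.697716 ≈ 1.771170

1.7712


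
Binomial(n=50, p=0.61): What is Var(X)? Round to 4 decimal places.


Var = n*p*(1-p) = 50 * 0.61 * 0.39 = 11.895

11.8950


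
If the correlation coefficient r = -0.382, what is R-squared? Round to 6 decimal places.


R^2 = r^2 = (-0.382)^2 = 0.145924

0.145924


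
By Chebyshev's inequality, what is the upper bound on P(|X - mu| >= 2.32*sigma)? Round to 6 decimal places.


P <= 1/k^2
k^2 = 2.32^2 = 5.3824
1/k^2 = 1 / 5.3824 = 625/3364 ≈ 0.18579073

0.185791


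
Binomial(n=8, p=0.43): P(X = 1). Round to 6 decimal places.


P = C(n,k) * p^k * (1-p)^(n-k)
C(8,1) = 8
p^k = 0.43^1 = 0.43
(1-p)^(n-k) = 0.57^7 ≈ 0.01954897
P = 8 * 0.43 * 0.01954897 ≈ 0.067248

0.067248


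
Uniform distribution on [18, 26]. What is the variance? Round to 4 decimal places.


Var = (b-a)^2 / 12
(b-a)^2 = (26 - 18)^2 = 64
Var = 64/12 ≈ 5.333333

5.3333


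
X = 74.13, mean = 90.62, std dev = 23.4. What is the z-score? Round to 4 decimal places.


z = (X - mu) / sigma
X - mu = 74.13 - 90.62 = -16.49
z = -16.49 / 23.4 = -1649/2340 ≈ -0.704701

-0.7047


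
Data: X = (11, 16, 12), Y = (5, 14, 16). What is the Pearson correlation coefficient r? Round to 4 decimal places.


r = sum((xi-xbar)(yi-ybar)) / sqrt(sum((xi-xbar)^2) * sum((yi-ybar)^2))
n = 3, xbar = 39/3 = 13, ybar = 35/3 ≈ 11.666667
Sxy = sum((xi-xbar)(yi-ybar)) = 16
Sxx = sum((xi-xbar)^2) = 14
Syy = sum((yi-ybar)^2) = 206/3 ≈ 68.666667
sqrt(Sxx*Syy) ≈ 31.005376
r = Sxy / sqrt(Sxx*Syy) = 16 / 31.005376 ≈ 0.516040

0.5160


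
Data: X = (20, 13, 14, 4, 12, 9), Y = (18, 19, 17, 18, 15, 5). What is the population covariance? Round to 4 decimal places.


Cov = (1/n)*sum((xi-xbar)(yi-ybar))
n = 6, xbar = 72/6 = 12, ybar = 92/6 = 46/3 ≈ 15.333333
sum((xi-xbar)(yi-ybar)) = 38
Cov = 38 / 6 = 19/3 ≈ 6.333333

6.3333


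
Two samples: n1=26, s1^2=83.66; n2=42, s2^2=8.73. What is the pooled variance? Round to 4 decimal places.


sp^2 = ((n1-1)*s1^2 + (n2-1)*s2^2)/(n1+n2-2)
(n1-1)*s1^2 = 25 * 83.66 = 2091.5
(n2-1)*s2^2 = 41 * 8.73 = 357.93
numerator = 2091.5 + 357.93 = 2449.43
n1+n2-2 = 66
sp^2 = 2449.43 / 66 = 244943/6600 ≈ 37.112576

37.1126


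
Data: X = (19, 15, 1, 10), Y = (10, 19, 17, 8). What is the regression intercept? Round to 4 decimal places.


a = ybar - b*xbar, where b = sum((xi-xbar)(yi-ybar)) / sum((xi-xbar)^2)
n = 4, xbar = 45/4 = 11.25, ybar = 54/4 = 13.5
Sxy = sum((xi-xbar)(yi-ybar)) = -35.5
Sxx = sum((xi-xbar)^2) = 180.75
b = Sxy / Sxx = -142/723 ≈ -0.196404
a = 13.5 - (-0.196404) * 11.25 = 3786/241 ≈ 15.709544

15.7095


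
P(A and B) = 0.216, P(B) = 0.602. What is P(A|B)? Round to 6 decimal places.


P(A|B) = P(A and B) / P(B) = 0.216 / 0.602 = 108/301 ≈ 0.35880399

0.358804


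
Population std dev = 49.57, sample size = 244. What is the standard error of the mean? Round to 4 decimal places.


SE = sigma / sqrt(n)
sqrt(244) ≈ 15.620499
SE = 49.57 / 15.620499 ≈ 3.173394

3.1734


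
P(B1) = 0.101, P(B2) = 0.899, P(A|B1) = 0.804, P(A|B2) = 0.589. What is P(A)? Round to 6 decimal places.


P(A) = P(A|B1)*P(B1) + P(A|B2)*P(B2)
P(A|B1)*P(B1) = 0.804 * 0.101 = 0.081204
P(A|B2)*P(B2) = 0.589 * 0.899 = 0.529511
P(A) = 0.081204 + 0.529511 = 0.610715

0.610715


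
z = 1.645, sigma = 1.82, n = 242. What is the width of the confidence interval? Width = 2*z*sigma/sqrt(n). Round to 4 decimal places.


width = 2*z*sigma/sqrt(n)
2*z*sigma = 2 * 1.645 * 1.82 = 5.9878
sqrt(242) ≈ 15.556349
width = 5.9878 / 15.556349 ≈ 0.384910

0.3849


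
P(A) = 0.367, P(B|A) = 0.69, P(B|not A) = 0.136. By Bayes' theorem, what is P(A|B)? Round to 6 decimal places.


P(A|B) = P(B|A)*P(A) / P(B), P(B) = P(B|A)*P(A) + P(B|not A)*P(not A)
P(B|A)*P(A) = 0.69 * 0.367 = 0.25323
P(B|not A)*P(not A) = 0.136 * 0.633 = 0.086088
P(B) = 0.25323 + 0.086088 = 0.339318
P(A|B) = 0.25323 / 0.339318 ≈ 0.74629109

0.746291


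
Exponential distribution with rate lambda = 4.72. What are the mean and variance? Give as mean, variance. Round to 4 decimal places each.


mean = 1/lam, var = 1/lam^2
mean = 1 / 4.72 = 25/118 ≈ 0.211864
lam^2 = 4.72^2 = 22.2784
var = 1 / 22.2784 ≈ 0.044887

0.2119, 0.0449


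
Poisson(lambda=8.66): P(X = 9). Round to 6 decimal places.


P = e^(-lam) * lam^k / k!
e^(-8.66) ≈ 0.0001733843
lam^k = 8.66^9 ≈ 273943517.658223
k! = 9! = 362880
P = 0.0001733843 * 273943517.658223 / 362880 ≈ 0.130890

0.130890


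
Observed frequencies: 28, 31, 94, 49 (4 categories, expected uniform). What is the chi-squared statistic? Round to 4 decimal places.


chi2 = sum((O-E)^2/E), E = total/4
total = 202, E = 202/4 = 50.5
(28 - 50.5)^2 / 50.5 = 506.25 / 50.5 = 2025/202 ≈ 10.024752
(31 - 50.5)^2 / 50.5 = 380.25 / 50.5 = 1521/202 ≈ 7.529703
(94 - 50.5)^2 / 50.5 = 1892.25 / 50.5 = 7569/202 ≈ 37.470297
(49 - 50.5)^2 / 50.5 = 2.25 / 50.5 = 9/202 ≈ 0.044554
chi2 = 5562/101 ≈ 55.069307

55.0693


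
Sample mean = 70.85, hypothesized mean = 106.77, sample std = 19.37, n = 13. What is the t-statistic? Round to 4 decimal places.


t = (xbar - mu0) / (s/sqrt(n))
xbar - mu0 = 70.85 - 106.77 = -35.92
sqrt(13) ≈ 3.60555128
s/sqrt(n) = 19.37 / 3.60555128 ≈ 5.37227140
t = -35.92 / 5.37227140 ≈ -6.686185

-6.6862


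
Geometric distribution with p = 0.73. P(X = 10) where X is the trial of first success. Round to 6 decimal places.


P = (1-p)^(k-1) * p
(1-p)^(k-1) = 0.27^9 ≈ 0.000007625597
P = 0.000007625597 * 0.73 ≈ 0.000005566686

0.000006


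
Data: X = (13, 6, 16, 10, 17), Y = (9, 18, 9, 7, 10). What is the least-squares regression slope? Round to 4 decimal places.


b = sum((xi-xbar)(yi-ybar)) / sum((xi-xbar)^2)
n = 5, xbar = 62/5 = 12.4, ybar = 53/5 = 10.6
Sxy = sum((xi-xbar)(yi-ybar)) = -48.2
Sxx = sum((xi-xbar)^2) = 81.2
b = Sxy / Sxx = -241/406 ≈ -0.593596

-0.5936


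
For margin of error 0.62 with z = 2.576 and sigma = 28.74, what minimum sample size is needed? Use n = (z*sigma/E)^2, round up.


z*sigma/E = 2.576 * 28.74 / 0.62 = 462714/3875 ≈ 119.410065
(z*sigma/E)^2 ≈ 14258.763508
round up: n = 14259

14259


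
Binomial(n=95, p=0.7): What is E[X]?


E[X] = n*p = 95 * 0.7 = 66.5

66.5


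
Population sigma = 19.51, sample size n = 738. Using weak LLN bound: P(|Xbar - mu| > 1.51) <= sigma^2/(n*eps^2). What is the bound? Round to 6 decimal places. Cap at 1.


bound = min(1, sigma^2/(n*eps^2))
sigma^2 = 19.51^2 = 380.6401
n*eps^2 = 738 * 1.51^2 = 738 * 2.2801 = 1682.7138
sigma^2/(n*eps^2) = 380.6401 / 1682.7138 ≈ 0.22620608

0.226206


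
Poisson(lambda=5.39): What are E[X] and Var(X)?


E[X] = Var(X) = lambda = 5.39

5.39, 5.39


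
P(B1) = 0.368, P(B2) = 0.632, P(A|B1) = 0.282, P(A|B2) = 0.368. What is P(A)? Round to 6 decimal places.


P(A) = P(A|B1)*P(B1) + P(A|B2)*P(B2)
P(A|B1)*P(B1) = 0.282 * 0.368 = 0.103776
P(A|B2)*P(B2) = 0.368 * 0.632 = 0.232576
P(A) = 0.103776 + 0.232576 = 0.336352

0.336352


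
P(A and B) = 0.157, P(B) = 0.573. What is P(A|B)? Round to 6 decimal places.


P(A|B) = P(A and B) / P(B) = 0.157 / 0.573 = 157/573 ≈ 0.27399651

0.273997


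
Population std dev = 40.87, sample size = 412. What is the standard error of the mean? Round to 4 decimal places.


SE = sigma / sqrt(n)
sqrt(412) ≈ 20.297783
SE = 40.87 / 20.297783 ≈ 2.013520

2.0135


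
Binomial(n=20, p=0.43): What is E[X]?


E[X] = n*p = 20 * 0.43 = 8.6

8.6


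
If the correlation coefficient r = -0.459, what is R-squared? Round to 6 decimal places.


R^2 = r^2 = (-0.459)^2 = 0.210681

0.210681


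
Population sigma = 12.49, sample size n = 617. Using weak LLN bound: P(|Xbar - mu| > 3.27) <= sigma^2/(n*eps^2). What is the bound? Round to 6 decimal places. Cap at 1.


bound = min(1, sigma^2/(n*eps^2))
sigma^2 = 12.49^2 = 156.0001
n*eps^2 = 617 * 3.27^2 = 617 * 10.6929 = 6597.5193
sigma^2/(n*eps^2) = 156.0001 / 6597.5193 ≈ 0.02364527

0.023645


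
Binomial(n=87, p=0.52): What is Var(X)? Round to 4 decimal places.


Var = n*p*(1-p) = 87 * 0.52 * 0.48 = 21.7152

21.7152


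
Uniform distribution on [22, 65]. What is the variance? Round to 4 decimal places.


Var = (b-a)^2 / 12
(b-a)^2 = (65 - 22)^2 = 1849
Var = 1849/12 ≈ 154.083333

154.0833


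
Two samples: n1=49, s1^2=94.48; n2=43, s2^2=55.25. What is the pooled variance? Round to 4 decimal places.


sp^2 = ((n1-1)*s1^2 + (n2-1)*s2^2)/(n1+n2-2)
(n1-1)*s1^2 = 48 * 94.48 = 4535.04
(n2-1)*s2^2 = 42 * 55.25 = 2320.5
numerator = 4535.04 + 2320.5 = 6855.54
n1+n2-2 = 90
sp^2 = 6855.54 / 90 = 114259/1500 ≈ 76.172667

76.1727


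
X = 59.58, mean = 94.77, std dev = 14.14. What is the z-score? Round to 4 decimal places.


z = (X - mu) / sigma
X - mu = 59.58 - 94.77 = -35.19
z = -35.19 / 14.14 = -3519/1414 ≈ -2.488685

-2.4887


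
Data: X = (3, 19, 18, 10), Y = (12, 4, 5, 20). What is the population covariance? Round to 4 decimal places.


Cov = (1/n)*sum((xi-xbar)(yi-ybar))
n = 4, xbar = 50/4 = 12.5, ybar = 41/4 = 10.25
sum((xi-xbar)(yi-ybar)) = -110.5
Cov = -110.5 / 4 = -27.625

-27.6250


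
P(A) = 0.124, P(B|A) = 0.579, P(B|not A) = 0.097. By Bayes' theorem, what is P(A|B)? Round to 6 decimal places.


P(A|B) = P(B|A)*P(A) / P(B), P(B) = P(B|A)*P(A) + P(B|not A)*P(not A)
P(B|A)*P(A) = 0.579 * 0.124 = 0.071796
P(B|not A)*P(not A) = 0.097 * 0.876 = 0.084972
P(B) = 0.071796 + 0.084972 = 0.156768
P(A|B) = 0.071796 / 0.156768 ≈ 0.45797612

0.457976


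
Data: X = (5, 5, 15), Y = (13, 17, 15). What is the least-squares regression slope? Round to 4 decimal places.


b = sum((xi-xbar)(yi-ybar)) / sum((xi-xbar)^2)
n = 3, xbar = 25/3 ≈ 8.333333, ybar = 45/3 = 15
Sxy = sum((xi-xbar)(yi-ybar)) = 0
Sxx = sum((xi-xbar)^2) = 200/3 ≈ 66.666667
b = Sxy / Sxx = 0

0.0000


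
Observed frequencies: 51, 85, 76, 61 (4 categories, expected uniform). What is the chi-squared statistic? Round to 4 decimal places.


chi2 = sum((O-E)^2/E), E = total/4
total = 273, E = 273/4 = 68.25
(51 - 68.25)^2 / 68.25 = 297.5625 / 68.25 = 1587/364 ≈ 4.359890
(85 - 68.25)^2 / 68.25 = 280.5625 / 68.25 = 4489/1092 ≈ 4.110806
(76 - 68.25)^2 / 68.25 = 60.0625 / 68.25 = 961/1092 ≈ 0.880037
(61 - 68.25)^2 / 68.25 = 52.5625 / 68.25 = 841/1092 ≈ 0.770147
chi2 = 921/91 ≈ 10.120879

10.1209


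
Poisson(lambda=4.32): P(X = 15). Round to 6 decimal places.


P = e^(-lam) * lam^k / k!
e^(-4.32) ≈ 0.01329988
lam^k = 4.32^15 ≈ 3406090650.715714
k! = 15! = 1307674368000
P = 0.01329988 * 3406090650.715714 / 1307674368000 ≈ 0.000035

0.000035


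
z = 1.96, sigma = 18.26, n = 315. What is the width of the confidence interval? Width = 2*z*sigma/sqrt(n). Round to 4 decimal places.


width = 2*z*sigma/sqrt(n)
2*z*sigma = 2 * 1.96 * 18.26 = 71.5792
sqrt(315) ≈ 17.748239
width = 71.5792 / 17.748239 ≈ 4.033031

4.0330


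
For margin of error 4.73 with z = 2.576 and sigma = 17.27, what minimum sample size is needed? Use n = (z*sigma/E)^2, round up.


z*sigma/E = 2.576 * 17.27 / 4.73 = 50554/5375 ≈ 9.405395
(z*sigma/E)^2 ≈ 88.461462
round up: n = 89

89


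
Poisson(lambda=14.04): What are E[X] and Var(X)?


E[X] = Var(X) = lambda = 14.04

14.04, 14.04


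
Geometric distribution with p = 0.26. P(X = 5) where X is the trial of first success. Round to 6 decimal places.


P = (1-p)^(k-1) * p
(1-p)^(k-1) = 0.74^4 ≈ 0.2998658
P = 0.2998658 * 0.26 ≈ 0.07796510

0.077965


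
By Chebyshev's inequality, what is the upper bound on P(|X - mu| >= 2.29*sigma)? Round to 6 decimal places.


P <= 1/k^2
k^2 = 2.29^2 = 5.2441
1/k^2 = 1 / 5.2441 ≈ 0.19069049

0.190690


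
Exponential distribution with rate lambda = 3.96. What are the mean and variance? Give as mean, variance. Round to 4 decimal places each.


mean = 1/lam, var = 1/lam^2
mean = 1 / 3.96 = 25/99 ≈ 0.252525
lam^2 = 3.96^2 = 15.6816
var = 1 / 15.6816 = 625/9801 ≈ 0.063769

0.2525, 0.0638


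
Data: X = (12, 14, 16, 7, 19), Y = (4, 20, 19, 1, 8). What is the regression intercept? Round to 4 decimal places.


a = ybar - b*xbar, where b = sum((xi-xbar)(yi-ybar)) / sum((xi-xbar)^2)
n = 5, xbar = 68/5 = 13.6, ybar = 52/5 = 10.4
Sxy = sum((xi-xbar)(yi-ybar)) = 83.8
Sxx = sum((xi-xbar)^2) = 81.2
b = Sxy / Sxx = 419/406 ≈ 1.032020
a = 10.4 - 1.032020 * 13.6 = -738/203 ≈ -3.635468

-3.6355


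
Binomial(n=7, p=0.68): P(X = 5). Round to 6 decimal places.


P = C(n,k) * p^k * (1-p)^(n-k)
C(7,5) = 21
p^k = 0.68^5 ≈ 0.1453934
(1-p)^(n-k) = 0.32^2 = 0.1024
P = 21 * 0.1453934 * 0.1024 ≈ 0.312654

0.312654


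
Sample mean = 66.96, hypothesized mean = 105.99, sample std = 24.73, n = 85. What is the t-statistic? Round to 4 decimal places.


t = (xbar - mu0) / (s/sqrt(n))
xbar - mu0 = 66.96 - 105.99 = -39.03
sqrt(85) ≈ 9.21954446
s/sqrt(n) = 24.73 / 9.21954446 ≈ 2.68234511
t = -39.03 / 2.68234511 ≈ -14.550700

-14.5507


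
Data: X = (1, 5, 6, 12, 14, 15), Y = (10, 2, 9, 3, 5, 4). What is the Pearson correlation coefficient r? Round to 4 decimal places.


r = sum((xi-xbar)(yi-ybar)) / sqrt(sum((xi-xbar)^2) * sum((yi-ybar)^2))
n = 6, xbar = 53/6 ≈ 8.833333, ybar = 33/6 = 5.5
Sxy = sum((xi-xbar)(yi-ybar)) = -51.5
Sxx = sum((xi-xbar)^2) = 953/6 ≈ 158.833333
Syy = sum((yi-ybar)^2) = 53.5
sqrt(Sxx*Syy) ≈ 92.182337
r = Sxy / sqrt(Sxx*Syy) = -51.5 / 92.182337 ≈ -0.558675

-0.5587


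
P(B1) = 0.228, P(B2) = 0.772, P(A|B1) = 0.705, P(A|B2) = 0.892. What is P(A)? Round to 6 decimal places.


P(A) = P(A|B1)*P(B1) + P(A|B2)*P(B2)
P(A|B1)*P(B1) = 0.705 * 0.228 = 0.16074
P(A|B2)*P(B2) = 0.892 * 0.772 = 0.688624
P(A) = 0.16074 + 0.688624 = 0.849364

0.849364


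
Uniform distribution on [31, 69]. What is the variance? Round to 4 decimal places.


Var = (b-a)^2 / 12
(b-a)^2 = (69 - 31)^2 = 1444
Var = 1444/12 ≈ 120.333333

120.3333


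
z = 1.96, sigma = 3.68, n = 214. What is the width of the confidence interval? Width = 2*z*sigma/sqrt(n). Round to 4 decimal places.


width = 2*z*sigma/sqrt(n)
2*z*sigma = 2 * 1.96 * 3.68 = 14.4256
sqrt(214) ≈ 14.628739
width = 14.4256 / 14.628739 ≈ 0.986114

0.9861


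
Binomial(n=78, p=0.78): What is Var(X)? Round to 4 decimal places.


Var = n*p*(1-p) = 78 * 0.78 * 0.22 = 13.3848

13.3848


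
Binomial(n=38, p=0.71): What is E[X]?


E[X] = n*p = 38 * 0.71 = 26.98

26.98


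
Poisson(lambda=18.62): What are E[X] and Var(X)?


E[X] = Var(X) = lambda = 18.62

18.62, 18.62


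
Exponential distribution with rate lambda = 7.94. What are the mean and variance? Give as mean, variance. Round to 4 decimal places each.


mean = 1/lam, var = 1/lam^2
mean = 1 / 7.94 = 50/397 ≈ 0.125945
lam^2 = 7.94^2 = 63.0436
var = 1 / 63.0436 ≈ 0.015862

0.1259, 0.0159
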